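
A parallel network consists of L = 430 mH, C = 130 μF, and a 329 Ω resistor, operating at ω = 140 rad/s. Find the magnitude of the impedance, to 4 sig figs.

X_L = ωL = 60.20 Ω
X_C = 1/(ωC) = 54.95 Ω
Parallel: admittances add. Y = 1/R + 1/(jωL) + jωC
Y = (0.003040 + j0.001589) S
|Y| = 0.003430 S → |Z| = 1/|Y| = 291.6 Ω, ∠Z = −∠Y = -27.60°

291.6 Ω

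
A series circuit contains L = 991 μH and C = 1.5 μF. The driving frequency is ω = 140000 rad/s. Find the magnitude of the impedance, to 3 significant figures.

134 Ω

X_L = ωL = 139 Ω
X_C = 1/(ωC) = 4.76 Ω
Net reactance X = X_L − X_C = 134 Ω
Z = j134 Ω
|Z| = √(0² + 134²) = 134 Ω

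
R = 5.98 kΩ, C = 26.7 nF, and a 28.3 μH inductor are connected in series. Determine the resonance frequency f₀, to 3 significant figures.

183 kHz

ω₀ = 1/√(LC) = 1/√(2.83e-05 × 2.67e-08) = 1.15e+06 rad/s
f₀ = ω₀/(2π) = 183 kHz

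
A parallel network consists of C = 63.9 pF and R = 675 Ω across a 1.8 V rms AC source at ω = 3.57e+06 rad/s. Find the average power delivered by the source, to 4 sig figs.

4.800 mW

X_C = 1/(ωC) = 4384 Ω
Parallel: admittances add. Y = 1/R + jωC
Y = (0.001481 + j0.0002281) S
|Y| = 0.001499 S → |Z| = 1/|Y| = 667.1 Ω, ∠Z = −∠Y = -8.754°
I = V/|Z| = 2.698 mA
P = VI cos φ = 1.8 × 0.002698 × cos(-8.754°) = 4.800 mW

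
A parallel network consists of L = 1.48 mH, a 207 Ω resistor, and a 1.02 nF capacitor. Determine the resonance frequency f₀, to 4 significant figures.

129.5 kHz

ω₀ = 1/√(LC) = 1/√(0.00148 × 1.02e-09) = 813900 rad/s
f₀ = ω₀/(2π) = 129.5 kHz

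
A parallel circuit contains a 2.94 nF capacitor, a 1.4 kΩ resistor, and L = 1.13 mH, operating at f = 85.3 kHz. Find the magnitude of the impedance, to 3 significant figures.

1390 Ω

ω = 2πf = 536000 rad/s
X_L = ωL = 606 Ω
X_C = 1/(ωC) = 635 Ω
Parallel: admittances add. Y = 1/R + 1/(jωL) + jωC
Y = (0.000714 − j7.55e-05) S
|Y| = 0.000718 S → |Z| = 1/|Y| = 1390 Ω, ∠Z = −∠Y = 6.03°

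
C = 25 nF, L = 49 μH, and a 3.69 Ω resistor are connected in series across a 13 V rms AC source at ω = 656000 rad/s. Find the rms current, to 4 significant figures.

X_L = ωL = 32.14 Ω
X_C = 1/(ωC) = 60.98 Ω
Net reactance X = X_L − X_C = -28.83 Ω
Z = 3.690 − j28.83 Ω
|Z| = √(3.690² + 28.83²) = 29.07 Ω
I = V/|Z| = 13/29.07 = 447.2 mA

447.2 mA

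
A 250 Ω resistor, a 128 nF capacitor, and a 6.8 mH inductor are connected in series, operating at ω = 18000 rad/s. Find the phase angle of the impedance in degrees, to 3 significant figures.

X_L = ωL = 122 Ω
X_C = 1/(ωC) = 434 Ω
Net reactance X = X_L − X_C = -312 Ω
Z = 250 − j312 Ω
|Z| = √(250² + 312²) = 400 Ω
∠Z = arctan(-312/250) = -51.3°

-51.3°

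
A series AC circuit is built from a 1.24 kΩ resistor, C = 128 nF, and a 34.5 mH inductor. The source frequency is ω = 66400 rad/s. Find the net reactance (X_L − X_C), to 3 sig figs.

2170 Ω

X_L = ωL = 2290 Ω
X_C = 1/(ωC) = 118 Ω
X = 2290 − 118 = 2170 Ω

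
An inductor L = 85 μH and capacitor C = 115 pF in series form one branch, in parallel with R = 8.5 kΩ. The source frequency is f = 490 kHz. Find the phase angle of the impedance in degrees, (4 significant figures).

ω = 2πf = 3.079e+06 rad/s
X_L = ωL = 261.7 Ω
X_C = 1/(ωC) = 2824 Ω
Branch 1: Z₁ = R = 8500 Ω
Branch 2 (series LC): Z₂ = j(X_L − X_C) = −j2563 Ω
Parallel: Z = Z₁Z₂/(Z₁+Z₂), |Z| = 2454 Ω, ∠Z = -73.22°

-73.22°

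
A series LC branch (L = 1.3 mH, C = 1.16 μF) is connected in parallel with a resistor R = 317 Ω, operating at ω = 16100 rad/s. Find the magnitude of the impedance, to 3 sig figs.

32.4 Ω

X_L = ωL = 20.9 Ω
X_C = 1/(ωC) = 53.5 Ω
Branch 1: Z₁ = R = 317 Ω
Branch 2 (series LC): Z₂ = j(X_L − X_C) = −j32.6 Ω
Parallel: Z = Z₁Z₂/(Z₁+Z₂), |Z| = 32.4 Ω, ∠Z = -84.1°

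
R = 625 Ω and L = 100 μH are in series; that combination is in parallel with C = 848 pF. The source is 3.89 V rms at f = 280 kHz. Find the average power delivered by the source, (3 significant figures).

ω = 2πf = 1.759e+06 rad/s
X_L = ωL = 176 Ω
X_C = 1/(ωC) = 670 Ω
Branch 1 (R+jX_L): Z₁ = 625 + j176 Ω, |Z₁| = 649 Ω
Branch 2 (−jX_C): Z₂ = −j670 Ω
Parallel: Z = Z₁Z₂/(Z₁+Z₂), |Z| = 546 Ω, ∠Z = -35.9°
I = V/|Z| = 7.12 mA
P = VI cos φ = 3.89 × 0.00712 × cos(-35.9°) = 22.4 mW

22.4 mW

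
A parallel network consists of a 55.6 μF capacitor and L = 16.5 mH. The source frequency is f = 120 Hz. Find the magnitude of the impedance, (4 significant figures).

26.00 Ω

ω = 2πf = 754.0 rad/s
X_L = ωL = 12.44 Ω
X_C = 1/(ωC) = 23.85 Ω
Parallel: admittances add. Y = 1/(jωL) + jωC
Y = (0 − j0.03846) S
|Y| = 0.03846 S → |Z| = 1/|Y| = 26.00 Ω, ∠Z = −∠Y = 90.00°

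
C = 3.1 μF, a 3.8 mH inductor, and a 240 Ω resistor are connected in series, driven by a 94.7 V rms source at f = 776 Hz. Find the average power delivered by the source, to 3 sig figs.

36.0 W

ω = 2πf = 4876 rad/s
X_L = ωL = 18.5 Ω
X_C = 1/(ωC) = 66.2 Ω
Net reactance X = X_L − X_C = -47.6 Ω
Z = 240 − j47.6 Ω
|Z| = √(240² + 47.6²) = 245 Ω
∠Z = arctan(-47.6/240) = -11.2°
I = V/|Z| = 387 mA
P = VI cos φ = 94.7 × 0.387 × cos(-11.2°) = 36.0 W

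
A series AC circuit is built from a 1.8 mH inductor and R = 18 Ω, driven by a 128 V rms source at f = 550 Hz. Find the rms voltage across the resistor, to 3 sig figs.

ω = 2πf = 3456 rad/s
X_L = ωL = 6.22 Ω
Z = 18.0 + j6.22 Ω
|Z| = √(18.0² + 6.22²) = 19.0 Ω
I = V/|Z| = 6.72 A
V_R = I·|Z_R| = 6.72 × 18.0 = 121 V

121 V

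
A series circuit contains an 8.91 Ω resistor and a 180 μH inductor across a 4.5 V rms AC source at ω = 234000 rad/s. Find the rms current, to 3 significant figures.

X_L = ωL = 42.1 Ω
Z = 8.91 + j42.1 Ω
|Z| = √(8.91² + 42.1²) = 43.1 Ω
I = V/|Z| = 4.5/43.1 = 105 mA

105 mA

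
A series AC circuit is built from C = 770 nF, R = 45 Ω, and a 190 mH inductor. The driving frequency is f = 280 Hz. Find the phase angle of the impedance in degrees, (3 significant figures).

-83.6°

ω = 2πf = 1759 rad/s
X_L = ωL = 334 Ω
X_C = 1/(ωC) = 738 Ω
Net reactance X = X_L − X_C = -404 Ω
Z = 45.0 − j404 Ω
|Z| = √(45.0² + 404²) = 406 Ω
∠Z = arctan(-404/45.0) = -83.6°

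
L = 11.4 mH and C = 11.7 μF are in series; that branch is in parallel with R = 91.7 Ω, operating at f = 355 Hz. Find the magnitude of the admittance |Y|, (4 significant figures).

78.34 mS

ω = 2πf = 2231 rad/s
X_L = ωL = 25.43 Ω
X_C = 1/(ωC) = 38.32 Ω
Branch 1: Z₁ = R = 91.70 Ω
Branch 2 (series LC): Z₂ = j(X_L − X_C) = −j12.89 Ω
Parallel: Z = Z₁Z₂/(Z₁+Z₂), |Z| = 12.76 Ω, ∠Z = -82.00°
|Y| = 1/|Z| = 78.34 mS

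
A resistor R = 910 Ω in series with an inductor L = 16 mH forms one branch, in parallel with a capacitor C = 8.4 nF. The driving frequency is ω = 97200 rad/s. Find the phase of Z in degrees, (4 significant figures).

X_L = ωL = 1555 Ω
X_C = 1/(ωC) = 1225 Ω
Branch 1 (R+jX_L): Z₁ = 910.0 + j1555 Ω, |Z₁| = 1802 Ω
Branch 2 (−jX_C): Z₂ = −j1225 Ω
Parallel: Z = Z₁Z₂/(Z₁+Z₂), |Z| = 2280 Ω, ∠Z = -50.29°

-50.29°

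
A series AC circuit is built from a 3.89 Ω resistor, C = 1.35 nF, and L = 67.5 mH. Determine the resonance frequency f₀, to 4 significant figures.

ω₀ = 1/√(LC) = 1/√(0.0675 × 1.35e-09) = 104800 rad/s
f₀ = ω₀/(2π) = 16.67 kHz

16.67 kHz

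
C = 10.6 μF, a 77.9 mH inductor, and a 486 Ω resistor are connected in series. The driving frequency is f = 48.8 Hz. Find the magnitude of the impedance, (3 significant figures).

ω = 2πf = 306.6 rad/s
X_L = ωL = 23.9 Ω
X_C = 1/(ωC) = 308 Ω
Net reactance X = X_L − X_C = -284 Ω
Z = 486 − j284 Ω
|Z| = √(486² + 284²) = 563 Ω

563 Ω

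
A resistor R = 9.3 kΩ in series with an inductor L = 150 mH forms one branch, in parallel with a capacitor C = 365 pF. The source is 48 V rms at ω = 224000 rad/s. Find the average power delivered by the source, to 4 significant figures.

X_L = ωL = 33600 Ω
X_C = 1/(ωC) = 12230 Ω
Branch 1 (R+jX_L): Z₁ = 9300 + j33600 Ω, |Z₁| = 34860 Ω
Branch 2 (−jX_C): Z₂ = −j12230 Ω
Parallel: Z = Z₁Z₂/(Z₁+Z₂), |Z| = 18300 Ω, ∠Z = -81.95°
I = V/|Z| = 2.623 mA
P = VI cos φ = 48 × 0.002623 × cos(-81.95°) = 17.63 mW

17.63 mW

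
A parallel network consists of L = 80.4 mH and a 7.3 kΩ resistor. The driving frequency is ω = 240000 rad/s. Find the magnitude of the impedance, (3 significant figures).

X_L = ωL = 19300 Ω
Parallel: admittances add. Y = 1/R + 1/(jωL)
Y = (0.000137 − j5.18e-05) S
|Y| = 0.000146 S → |Z| = 1/|Y| = 6830 Ω, ∠Z = −∠Y = 20.7°

6830 Ω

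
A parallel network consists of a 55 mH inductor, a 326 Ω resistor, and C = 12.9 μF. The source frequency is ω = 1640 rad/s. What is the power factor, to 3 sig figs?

0.291

X_L = ωL = 90.2 Ω
X_C = 1/(ωC) = 47.3 Ω
Parallel: admittances add. Y = 1/R + 1/(jωL) + jωC
Y = (0.00307 + j0.0101) S
|Y| = 0.0105 S → |Z| = 1/|Y| = 95.0 Ω, ∠Z = −∠Y = -73.1°
cos φ = cos(-73.1°) = 0.291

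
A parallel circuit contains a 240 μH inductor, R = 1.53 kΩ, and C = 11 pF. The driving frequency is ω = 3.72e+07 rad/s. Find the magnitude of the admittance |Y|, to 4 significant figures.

X_L = ωL = 8928 Ω
X_C = 1/(ωC) = 2444 Ω
Parallel: admittances add. Y = 1/R + 1/(jωL) + jωC
Y = (0.0006536 + j0.0002972) S
|Y| = 0.0007180 S → |Z| = 1/|Y| = 1393 Ω, ∠Z = −∠Y = -24.45°

718.0 μS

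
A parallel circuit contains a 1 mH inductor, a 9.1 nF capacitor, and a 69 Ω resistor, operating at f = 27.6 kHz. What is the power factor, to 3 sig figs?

ω = 2πf = 173400 rad/s
X_L = ωL = 173 Ω
X_C = 1/(ωC) = 634 Ω
Parallel: admittances add. Y = 1/R + 1/(jωL) + jωC
Y = (0.0145 − j0.00419) S
|Y| = 0.0151 S → |Z| = 1/|Y| = 66.3 Ω, ∠Z = −∠Y = 16.1°
cos φ = cos(16.1°) = 0.961

0.961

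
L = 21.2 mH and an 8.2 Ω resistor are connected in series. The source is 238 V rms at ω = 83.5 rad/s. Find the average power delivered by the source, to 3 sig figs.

X_L = ωL = 1.77 Ω
Z = 8.20 + j1.77 Ω
|Z| = √(8.20² + 1.77²) = 8.39 Ω
∠Z = arctan(1.77/8.20) = 12.2°
I = V/|Z| = 28.4 A
P = VI cos φ = 238 × 28.4 × cos(12.2°) = 6.60 kW

6.60 kW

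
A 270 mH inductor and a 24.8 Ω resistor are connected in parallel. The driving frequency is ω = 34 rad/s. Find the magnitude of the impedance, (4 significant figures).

X_L = ωL = 9.180 Ω
Parallel: admittances add. Y = 1/R + 1/(jωL)
Y = (0.04032 − j0.1089) S
|Y| = 0.1162 S → |Z| = 1/|Y| = 8.609 Ω, ∠Z = −∠Y = 69.69°

8.609 Ω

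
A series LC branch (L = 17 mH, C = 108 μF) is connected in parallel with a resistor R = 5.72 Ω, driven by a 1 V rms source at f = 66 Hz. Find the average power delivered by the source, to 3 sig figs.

ω = 2πf = 414.7 rad/s
X_L = ωL = 7.05 Ω
X_C = 1/(ωC) = 22.3 Ω
Branch 1: Z₁ = R = 5.72 Ω
Branch 2 (series LC): Z₂ = j(X_L − X_C) = −j15.3 Ω
Parallel: Z = Z₁Z₂/(Z₁+Z₂), |Z| = 5.36 Ω, ∠Z = -20.5°
I = V/|Z| = 187 mA
P = VI cos φ = 1 × 0.187 × cos(-20.5°) = 175 mW

175 mW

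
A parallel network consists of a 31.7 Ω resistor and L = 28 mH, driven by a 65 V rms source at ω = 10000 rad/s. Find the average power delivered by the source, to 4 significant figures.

133.3 W

X_L = ωL = 280.0 Ω
Parallel: admittances add. Y = 1/R + 1/(jωL)
Y = (0.03155 − j0.003571) S
|Y| = 0.03175 S → |Z| = 1/|Y| = 31.50 Ω, ∠Z = −∠Y = 6.459°
I = V/|Z| = 2.064 A
P = VI cos φ = 65 × 2.064 × cos(6.459°) = 133.3 W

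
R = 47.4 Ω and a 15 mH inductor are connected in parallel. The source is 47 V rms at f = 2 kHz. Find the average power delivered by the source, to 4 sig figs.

ω = 2πf = 12570 rad/s
X_L = ωL = 188.5 Ω
Parallel: admittances add. Y = 1/R + 1/(jωL)
Y = (0.02110 − j0.005305) S
|Y| = 0.02175 S → |Z| = 1/|Y| = 45.97 Ω, ∠Z = −∠Y = 14.12°
I = V/|Z| = 1.022 A
P = VI cos φ = 47 × 1.022 × cos(14.12°) = 46.60 W

46.60 W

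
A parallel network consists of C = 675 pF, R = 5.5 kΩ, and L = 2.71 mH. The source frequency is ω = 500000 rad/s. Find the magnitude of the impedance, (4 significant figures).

X_L = ωL = 1355 Ω
X_C = 1/(ωC) = 2963 Ω
Parallel: admittances add. Y = 1/R + 1/(jωL) + jωC
Y = (0.0001818 − j0.0004005) S
|Y| = 0.0004398 S → |Z| = 1/|Y| = 2274 Ω, ∠Z = −∠Y = 65.58°

2274 Ω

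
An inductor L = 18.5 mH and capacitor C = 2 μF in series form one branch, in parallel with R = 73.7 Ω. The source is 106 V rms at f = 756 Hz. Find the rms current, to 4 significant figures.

ω = 2πf = 4750 rad/s
X_L = ωL = 87.88 Ω
X_C = 1/(ωC) = 105.3 Ω
Branch 1: Z₁ = R = 73.70 Ω
Branch 2 (series LC): Z₂ = j(X_L − X_C) = −j17.38 Ω
Parallel: Z = Z₁Z₂/(Z₁+Z₂), |Z| = 16.92 Ω, ∠Z = -76.73°
I = V/|Z| = 106/16.92 = 6.265 A

6.265 A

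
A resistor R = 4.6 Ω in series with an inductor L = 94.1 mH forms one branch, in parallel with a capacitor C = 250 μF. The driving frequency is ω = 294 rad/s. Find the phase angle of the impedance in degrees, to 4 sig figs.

X_L = ωL = 27.67 Ω
X_C = 1/(ωC) = 13.61 Ω
Branch 1 (R+jX_L): Z₁ = 4.600 + j27.67 Ω, |Z₁| = 28.05 Ω
Branch 2 (−jX_C): Z₂ = −j13.61 Ω
Parallel: Z = Z₁Z₂/(Z₁+Z₂), |Z| = 25.79 Ω, ∠Z = -81.32°

-81.32°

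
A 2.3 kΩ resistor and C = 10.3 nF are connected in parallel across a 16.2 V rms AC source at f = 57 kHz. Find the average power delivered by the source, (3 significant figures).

ω = 2πf = 358100 rad/s
X_C = 1/(ωC) = 271 Ω
Parallel: admittances add. Y = 1/R + jωC
Y = (0.000435 + j0.00369) S
|Y| = 0.00371 S → |Z| = 1/|Y| = 269 Ω, ∠Z = −∠Y = -83.3°
I = V/|Z| = 60.2 mA
P = VI cos φ = 16.2 × 0.0602 × cos(-83.3°) = 114 mW

114 mW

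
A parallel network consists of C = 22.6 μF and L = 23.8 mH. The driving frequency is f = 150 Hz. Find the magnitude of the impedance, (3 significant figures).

ω = 2πf = 942.5 rad/s
X_L = ωL = 22.4 Ω
X_C = 1/(ωC) = 46.9 Ω
Parallel: admittances add. Y = 1/(jωL) + jωC
Y = (0 − j0.0233) S
|Y| = 0.0233 S → |Z| = 1/|Y| = 43.0 Ω, ∠Z = −∠Y = 90.0°

43.0 Ω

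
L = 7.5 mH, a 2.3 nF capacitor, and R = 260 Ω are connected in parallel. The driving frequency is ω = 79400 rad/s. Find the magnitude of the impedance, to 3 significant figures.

242 Ω

X_L = ωL = 596 Ω
X_C = 1/(ωC) = 5480 Ω
Parallel: admittances add. Y = 1/R + 1/(jωL) + jωC
Y = (0.00385 − j0.00150) S
|Y| = 0.00413 S → |Z| = 1/|Y| = 242 Ω, ∠Z = −∠Y = 21.3°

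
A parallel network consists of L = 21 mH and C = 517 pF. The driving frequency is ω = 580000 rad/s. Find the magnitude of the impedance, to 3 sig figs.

4590 Ω

X_L = ωL = 12200 Ω
X_C = 1/(ωC) = 3330 Ω
Parallel: admittances add. Y = 1/(jωL) + jωC
Y = (0 + j0.000218) S
|Y| = 0.000218 S → |Z| = 1/|Y| = 4590 Ω, ∠Z = −∠Y = -90.0°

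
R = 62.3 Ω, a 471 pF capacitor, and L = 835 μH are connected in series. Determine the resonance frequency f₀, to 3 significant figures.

ω₀ = 1/√(LC) = 1/√(0.000835 × 4.71e-10) = 1.595e+06 rad/s
f₀ = ω₀/(2π) = 254 kHz

254 kHz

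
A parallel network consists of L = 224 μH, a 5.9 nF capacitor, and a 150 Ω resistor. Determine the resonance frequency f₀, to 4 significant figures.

138.4 kHz

ω₀ = 1/√(LC) = 1/√(0.000224 × 5.9e-09) = 869900 rad/s
f₀ = ω₀/(2π) = 138.4 kHz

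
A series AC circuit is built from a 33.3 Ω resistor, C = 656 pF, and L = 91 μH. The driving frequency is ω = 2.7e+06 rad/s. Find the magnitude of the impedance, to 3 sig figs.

321 Ω

X_L = ωL = 246 Ω
X_C = 1/(ωC) = 565 Ω
Net reactance X = X_L − X_C = -319 Ω
Z = 33.3 − j319 Ω
|Z| = √(33.3² + 319²) = 321 Ω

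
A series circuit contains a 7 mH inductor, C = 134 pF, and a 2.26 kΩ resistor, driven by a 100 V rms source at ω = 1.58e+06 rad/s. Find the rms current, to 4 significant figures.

X_L = ωL = 11060 Ω
X_C = 1/(ωC) = 4723 Ω
Net reactance X = X_L − X_C = 6337 Ω
Z = 2260 + j6337 Ω
|Z| = √(2260² + 6337²) = 6728 Ω
I = V/|Z| = 100/6728 = 14.86 mA

14.86 mA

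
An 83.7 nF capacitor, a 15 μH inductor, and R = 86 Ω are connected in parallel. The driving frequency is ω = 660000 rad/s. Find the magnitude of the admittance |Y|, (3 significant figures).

X_L = ωL = 9.90 Ω
X_C = 1/(ωC) = 18.1 Ω
Parallel: admittances add. Y = 1/R + 1/(jωL) + jωC
Y = (0.0116 − j0.0458) S
|Y| = 0.0472 S → |Z| = 1/|Y| = 21.2 Ω, ∠Z = −∠Y = 75.7°

47.2 mS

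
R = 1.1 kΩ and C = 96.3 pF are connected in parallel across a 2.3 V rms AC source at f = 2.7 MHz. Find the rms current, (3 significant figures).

ω = 2πf = 1.696e+07 rad/s
X_C = 1/(ωC) = 612 Ω
Parallel: admittances add. Y = 1/R + jωC
Y = (0.000909 + j0.00163) S
|Y| = 0.00187 S → |Z| = 1/|Y| = 535 Ω, ∠Z = −∠Y = -60.9°
I = V/|Z| = 2.3/535 = 4.30 mA

4.30 mA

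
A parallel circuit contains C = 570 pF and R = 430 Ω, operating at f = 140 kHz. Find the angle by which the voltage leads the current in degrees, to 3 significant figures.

-12.2°

ω = 2πf = 879600 rad/s
X_C = 1/(ωC) = 1990 Ω
Parallel: admittances add. Y = 1/R + jωC
Y = (0.00233 + j0.000501) S
|Y| = 0.00238 S → |Z| = 1/|Y| = 420 Ω, ∠Z = −∠Y = -12.2°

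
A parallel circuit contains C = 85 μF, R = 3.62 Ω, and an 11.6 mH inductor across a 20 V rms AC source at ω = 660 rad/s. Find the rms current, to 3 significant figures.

5.72 A

X_L = ωL = 7.66 Ω
X_C = 1/(ωC) = 17.8 Ω
Parallel: admittances add. Y = 1/R + 1/(jωL) + jωC
Y = (0.276 − j0.0745) S
|Y| = 0.286 S → |Z| = 1/|Y| = 3.50 Ω, ∠Z = −∠Y = 15.1°
I = V/|Z| = 20/3.50 = 5.72 A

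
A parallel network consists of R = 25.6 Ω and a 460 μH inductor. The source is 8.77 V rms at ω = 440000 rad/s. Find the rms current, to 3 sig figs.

X_L = ωL = 202 Ω
Parallel: admittances add. Y = 1/R + 1/(jωL)
Y = (0.0391 − j0.00494) S
|Y| = 0.0394 S → |Z| = 1/|Y| = 25.4 Ω, ∠Z = −∠Y = 7.21°
I = V/|Z| = 8.77/25.4 = 345 mA

345 mA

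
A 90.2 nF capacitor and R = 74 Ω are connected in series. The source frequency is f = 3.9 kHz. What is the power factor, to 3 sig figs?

ω = 2πf = 24500 rad/s
X_C = 1/(ωC) = 452 Ω
Z = 74.0 − j452 Ω
|Z| = √(74.0² + 452²) = 458 Ω
∠Z = arctan(-452/74.0) = -80.7°
cos φ = cos(-80.7°) = 0.161

0.161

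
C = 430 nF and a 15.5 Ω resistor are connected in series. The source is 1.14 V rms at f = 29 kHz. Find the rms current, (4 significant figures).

ω = 2πf = 182200 rad/s
X_C = 1/(ωC) = 12.76 Ω
Z = 15.50 − j12.76 Ω
|Z| = √(15.50² + 12.76²) = 20.08 Ω
I = V/|Z| = 1.14/20.08 = 56.78 mA

56.78 mA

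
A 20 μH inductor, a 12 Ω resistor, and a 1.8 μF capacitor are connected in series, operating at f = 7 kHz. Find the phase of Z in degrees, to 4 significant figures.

ω = 2πf = 43980 rad/s
X_L = ωL = 0.8796 Ω
X_C = 1/(ωC) = 12.63 Ω
Net reactance X = X_L − X_C = -11.75 Ω
Z = 12.00 − j11.75 Ω
|Z| = √(12.00² + 11.75²) = 16.80 Ω
∠Z = arctan(-11.75/12.00) = -44.40°

-44.40°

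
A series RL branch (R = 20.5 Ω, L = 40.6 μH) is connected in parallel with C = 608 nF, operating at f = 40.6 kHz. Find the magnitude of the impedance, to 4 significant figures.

ω = 2πf = 255100 rad/s
X_L = ωL = 10.36 Ω
X_C = 1/(ωC) = 6.447 Ω
Branch 1 (R+jX_L): Z₁ = 20.50 + j10.36 Ω, |Z₁| = 22.97 Ω
Branch 2 (−jX_C): Z₂ = −j6.447 Ω
Parallel: Z = Z₁Z₂/(Z₁+Z₂), |Z| = 7.096 Ω, ∠Z = -73.99°

7.096 Ω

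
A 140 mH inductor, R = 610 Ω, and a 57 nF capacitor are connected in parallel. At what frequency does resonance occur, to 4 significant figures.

ω₀ = 1/√(LC) = 1/√(0.14 × 5.7e-08) = 11190 rad/s
f₀ = ω₀/(2π) = 1.782 kHz

1.782 kHz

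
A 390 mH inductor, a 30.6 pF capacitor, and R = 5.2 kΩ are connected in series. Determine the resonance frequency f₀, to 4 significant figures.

ω₀ = 1/√(LC) = 1/√(0.39 × 3.06e-11) = 289500 rad/s
f₀ = ω₀/(2π) = 46.07 kHz

46.07 kHz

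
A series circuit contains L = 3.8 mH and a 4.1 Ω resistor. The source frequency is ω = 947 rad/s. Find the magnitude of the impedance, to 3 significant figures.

5.46 Ω

X_L = ωL = 3.60 Ω
Z = 4.10 + j3.60 Ω
|Z| = √(4.10² + 3.60²) = 5.46 Ω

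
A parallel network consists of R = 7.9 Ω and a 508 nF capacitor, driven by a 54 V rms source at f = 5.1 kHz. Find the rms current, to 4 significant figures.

6.892 A

ω = 2πf = 32040 rad/s
X_C = 1/(ωC) = 61.43 Ω
Parallel: admittances add. Y = 1/R + jωC
Y = (0.1266 + j0.01628) S
|Y| = 0.1276 S → |Z| = 1/|Y| = 7.835 Ω, ∠Z = −∠Y = -7.328°
I = V/|Z| = 54/7.835 = 6.892 A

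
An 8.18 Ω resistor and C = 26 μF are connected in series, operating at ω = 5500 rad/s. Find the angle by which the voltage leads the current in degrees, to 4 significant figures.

X_C = 1/(ωC) = 6.993 Ω
Z = 8.180 − j6.993 Ω
|Z| = √(8.180² + 6.993²) = 10.76 Ω
∠Z = arctan(-6.993/8.180) = -40.53°

-40.53°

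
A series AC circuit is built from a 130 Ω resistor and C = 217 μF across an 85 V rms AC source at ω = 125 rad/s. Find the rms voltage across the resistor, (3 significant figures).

81.8 V

X_C = 1/(ωC) = 36.9 Ω
Z = 130 − j36.9 Ω
|Z| = √(130² + 36.9²) = 135 Ω
I = V/|Z| = 629 mA
V_R = I·|Z_R| = 0.629 × 130 = 81.8 V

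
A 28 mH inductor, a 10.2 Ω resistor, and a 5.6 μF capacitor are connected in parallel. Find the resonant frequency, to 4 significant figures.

ω₀ = 1/√(LC) = 1/√(0.028 × 5.6e-06) = 2525 rad/s
f₀ = ω₀/(2π) = 401.9 Hz

401.9 Hz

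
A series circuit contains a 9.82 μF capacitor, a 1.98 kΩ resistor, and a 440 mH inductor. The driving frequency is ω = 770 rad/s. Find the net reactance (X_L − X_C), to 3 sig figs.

207 Ω

X_L = ωL = 339 Ω
X_C = 1/(ωC) = 132 Ω
X = 339 − 132 = 207 Ω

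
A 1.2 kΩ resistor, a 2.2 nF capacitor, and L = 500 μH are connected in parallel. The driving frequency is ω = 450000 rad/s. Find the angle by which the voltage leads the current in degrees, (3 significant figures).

76.4°

X_L = ωL = 225 Ω
X_C = 1/(ωC) = 1010 Ω
Parallel: admittances add. Y = 1/R + 1/(jωL) + jωC
Y = (0.000833 − j0.00345) S
|Y| = 0.00355 S → |Z| = 1/|Y| = 281 Ω, ∠Z = −∠Y = 76.4°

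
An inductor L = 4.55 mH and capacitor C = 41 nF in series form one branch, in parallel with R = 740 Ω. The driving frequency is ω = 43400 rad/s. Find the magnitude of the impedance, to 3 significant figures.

X_L = ωL = 197 Ω
X_C = 1/(ωC) = 562 Ω
Branch 1: Z₁ = R = 740 Ω
Branch 2 (series LC): Z₂ = j(X_L − X_C) = −j365 Ω
Parallel: Z = Z₁Z₂/(Z₁+Z₂), |Z| = 327 Ω, ∠Z = -63.8°

327 Ω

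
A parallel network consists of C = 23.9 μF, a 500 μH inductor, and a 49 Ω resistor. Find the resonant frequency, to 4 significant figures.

ω₀ = 1/√(LC) = 1/√(0.0005 × 2.39e-05) = 9148 rad/s
f₀ = ω₀/(2π) = 1.456 kHz

1.456 kHz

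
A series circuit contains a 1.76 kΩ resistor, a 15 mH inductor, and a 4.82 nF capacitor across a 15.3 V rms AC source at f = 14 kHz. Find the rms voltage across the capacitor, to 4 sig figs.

17.66 V

ω = 2πf = 87960 rad/s
X_L = ωL = 1319 Ω
X_C = 1/(ωC) = 2359 Ω
Net reactance X = X_L − X_C = -1039 Ω
Z = 1760 − j1039 Ω
|Z| = √(1760² + 1039²) = 2044 Ω
I = V/|Z| = 7.486 mA
V_C = I·|Z_C| = 0.007486 × 2359 = 17.66 V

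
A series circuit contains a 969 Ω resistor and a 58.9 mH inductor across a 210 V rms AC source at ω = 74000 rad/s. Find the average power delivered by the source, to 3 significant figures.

X_L = ωL = 4360 Ω
Z = 969 + j4360 Ω
|Z| = √(969² + 4360²) = 4470 Ω
∠Z = arctan(4360/969) = 77.5°
I = V/|Z| = 47.0 mA
P = VI cos φ = 210 × 0.0470 × cos(77.5°) = 2.14 W

2.14 W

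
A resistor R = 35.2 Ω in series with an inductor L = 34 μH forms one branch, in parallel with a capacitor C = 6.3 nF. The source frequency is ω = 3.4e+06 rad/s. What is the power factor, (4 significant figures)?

X_L = ωL = 115.6 Ω
X_C = 1/(ωC) = 46.69 Ω
Branch 1 (R+jX_L): Z₁ = 35.20 + j115.6 Ω, |Z₁| = 120.8 Ω
Branch 2 (−jX_C): Z₂ = −j46.69 Ω
Parallel: Z = Z₁Z₂/(Z₁+Z₂), |Z| = 72.90 Ω, ∠Z = -79.88°
cos φ = cos(-79.88°) = 0.1757

0.1757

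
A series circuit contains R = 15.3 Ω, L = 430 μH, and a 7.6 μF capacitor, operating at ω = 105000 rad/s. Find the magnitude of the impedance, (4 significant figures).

46.49 Ω

X_L = ωL = 45.15 Ω
X_C = 1/(ωC) = 1.253 Ω
Net reactance X = X_L − X_C = 43.90 Ω
Z = 15.30 + j43.90 Ω
|Z| = √(15.30² + 43.90²) = 46.49 Ω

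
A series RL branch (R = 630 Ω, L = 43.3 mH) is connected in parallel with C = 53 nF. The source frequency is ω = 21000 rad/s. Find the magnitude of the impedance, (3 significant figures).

X_L = ωL = 909 Ω
X_C = 1/(ωC) = 898 Ω
Branch 1 (R+jX_L): Z₁ = 630 + j909 Ω, |Z₁| = 1110 Ω
Branch 2 (−jX_C): Z₂ = −j898 Ω
Parallel: Z = Z₁Z₂/(Z₁+Z₂), |Z| = 1580 Ω, ∠Z = -35.7°

1580 Ω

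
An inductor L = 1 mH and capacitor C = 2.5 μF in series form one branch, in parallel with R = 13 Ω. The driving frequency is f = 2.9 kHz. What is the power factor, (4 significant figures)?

ω = 2πf = 18220 rad/s
X_L = ωL = 18.22 Ω
X_C = 1/(ωC) = 21.95 Ω
Branch 1: Z₁ = R = 13.00 Ω
Branch 2 (series LC): Z₂ = j(X_L − X_C) = −j3.731 Ω
Parallel: Z = Z₁Z₂/(Z₁+Z₂), |Z| = 3.586 Ω, ∠Z = -73.99°
cos φ = cos(-73.99°) = 0.2759

0.2759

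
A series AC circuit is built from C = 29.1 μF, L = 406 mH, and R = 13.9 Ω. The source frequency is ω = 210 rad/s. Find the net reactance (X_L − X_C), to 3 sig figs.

X_L = ωL = 85.3 Ω
X_C = 1/(ωC) = 164 Ω
X = 85.3 − 164 = -78.4 Ω

-78.4 Ω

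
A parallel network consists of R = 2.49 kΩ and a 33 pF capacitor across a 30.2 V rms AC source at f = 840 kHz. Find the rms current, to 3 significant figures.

13.2 mA

ω = 2πf = 5.278e+06 rad/s
X_C = 1/(ωC) = 5740 Ω
Parallel: admittances add. Y = 1/R + jωC
Y = (0.000402 + j0.000174) S
|Y| = 0.000438 S → |Z| = 1/|Y| = 2280 Ω, ∠Z = −∠Y = -23.4°
I = V/|Z| = 30.2/2280 = 13.2 mA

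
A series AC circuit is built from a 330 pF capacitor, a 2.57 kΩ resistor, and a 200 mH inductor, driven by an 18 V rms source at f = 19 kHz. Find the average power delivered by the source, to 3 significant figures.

ω = 2πf = 119400 rad/s
X_L = ωL = 23900 Ω
X_C = 1/(ωC) = 25400 Ω
Net reactance X = X_L − X_C = -1510 Ω
Z = 2570 − j1510 Ω
|Z| = √(2570² + 1510²) = 2980 Ω
∠Z = arctan(-1510/2570) = -30.4°
I = V/|Z| = 6.04 mA
P = VI cos φ = 18 × 0.00604 × cos(-30.4°) = 93.8 mW

93.8 mW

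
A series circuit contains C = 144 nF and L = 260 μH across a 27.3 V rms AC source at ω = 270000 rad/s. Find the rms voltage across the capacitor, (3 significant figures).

15.8 V

X_L = ωL = 70.2 Ω
X_C = 1/(ωC) = 25.7 Ω
Net reactance X = X_L − X_C = 44.5 Ω
Z = j44.5 Ω
|Z| = √(0² + 44.5²) = 44.5 Ω
I = V/|Z| = 614 mA
V_C = I·|Z_C| = 0.614 × 25.7 = 15.8 V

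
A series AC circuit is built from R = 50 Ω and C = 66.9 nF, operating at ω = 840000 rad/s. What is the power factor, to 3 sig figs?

X_C = 1/(ωC) = 17.8 Ω
Z = 50.0 − j17.8 Ω
|Z| = √(50.0² + 17.8²) = 53.1 Ω
∠Z = arctan(-17.8/50.0) = -19.6°
cos φ = cos(-19.6°) = 0.942

0.942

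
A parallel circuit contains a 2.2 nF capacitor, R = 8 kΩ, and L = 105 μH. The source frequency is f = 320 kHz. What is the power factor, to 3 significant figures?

ω = 2πf = 2.011e+06 rad/s
X_L = ωL = 211 Ω
X_C = 1/(ωC) = 226 Ω
Parallel: admittances add. Y = 1/R + 1/(jωL) + jωC
Y = (0.000125 − j0.000313) S
|Y| = 0.000337 S → |Z| = 1/|Y| = 2960 Ω, ∠Z = −∠Y = 68.3°
cos φ = cos(68.3°) = 0.370

0.370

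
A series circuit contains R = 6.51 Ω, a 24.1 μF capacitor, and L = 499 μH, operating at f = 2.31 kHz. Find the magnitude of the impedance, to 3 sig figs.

ω = 2πf = 14510 rad/s
X_L = ωL = 7.24 Ω
X_C = 1/(ωC) = 2.86 Ω
Net reactance X = X_L − X_C = 4.38 Ω
Z = 6.51 + j4.38 Ω
|Z| = √(6.51² + 4.38²) = 7.85 Ω

7.85 Ω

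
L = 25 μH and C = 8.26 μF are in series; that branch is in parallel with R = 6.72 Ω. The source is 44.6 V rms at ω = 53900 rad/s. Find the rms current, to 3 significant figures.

X_L = ωL = 1.35 Ω
X_C = 1/(ωC) = 2.25 Ω
Branch 1: Z₁ = R = 6.72 Ω
Branch 2 (series LC): Z₂ = j(X_L − X_C) = −j0.899 Ω
Parallel: Z = Z₁Z₂/(Z₁+Z₂), |Z| = 0.891 Ω, ∠Z = -82.4°
I = V/|Z| = 44.6/0.891 = 50.1 A

50.1 A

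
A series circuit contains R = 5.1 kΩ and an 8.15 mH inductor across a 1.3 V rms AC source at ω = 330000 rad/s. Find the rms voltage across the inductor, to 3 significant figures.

0.606 V

X_L = ωL = 2690 Ω
Z = 5100 + j2690 Ω
|Z| = √(5100² + 2690²) = 5770 Ω
I = V/|Z| = 225 μA
V_L = I·|Z_L| = 0.000225 × 2690 = 0.606 V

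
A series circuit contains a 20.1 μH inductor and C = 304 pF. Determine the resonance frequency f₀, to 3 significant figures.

2.04 MHz

ω₀ = 1/√(LC) = 1/√(2.01e-05 × 3.04e-10) = 1.279e+07 rad/s
f₀ = ω₀/(2π) = 2.04 MHz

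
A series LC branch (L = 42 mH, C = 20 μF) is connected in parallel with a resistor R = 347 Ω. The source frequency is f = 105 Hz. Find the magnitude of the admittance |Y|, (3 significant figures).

ω = 2πf = 659.7 rad/s
X_L = ωL = 27.7 Ω
X_C = 1/(ωC) = 75.8 Ω
Branch 1: Z₁ = R = 347 Ω
Branch 2 (series LC): Z₂ = j(X_L − X_C) = −j48.1 Ω
Parallel: Z = Z₁Z₂/(Z₁+Z₂), |Z| = 47.6 Ω, ∠Z = -82.1°
|Y| = 1/|Z| = 21.0 mS

21.0 mS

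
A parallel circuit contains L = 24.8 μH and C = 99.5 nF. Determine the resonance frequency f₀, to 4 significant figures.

ω₀ = 1/√(LC) = 1/√(2.48e-05 × 9.95e-08) = 636600 rad/s
f₀ = ω₀/(2π) = 101.3 kHz

101.3 kHz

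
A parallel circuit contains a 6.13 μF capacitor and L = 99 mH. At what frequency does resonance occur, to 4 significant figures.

204.3 Hz

ω₀ = 1/√(LC) = 1/√(0.099 × 6.13e-06) = 1284 rad/s
f₀ = ω₀/(2π) = 204.3 Hz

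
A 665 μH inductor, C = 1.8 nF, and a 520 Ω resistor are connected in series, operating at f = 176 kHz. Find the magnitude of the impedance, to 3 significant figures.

570 Ω

ω = 2πf = 1.106e+06 rad/s
X_L = ωL = 735 Ω
X_C = 1/(ωC) = 502 Ω
Net reactance X = X_L − X_C = 233 Ω
Z = 520 + j233 Ω
|Z| = √(520² + 233²) = 570 Ω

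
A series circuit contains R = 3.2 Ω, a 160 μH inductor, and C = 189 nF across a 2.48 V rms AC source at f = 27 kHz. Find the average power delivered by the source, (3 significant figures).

ω = 2πf = 169600 rad/s
X_L = ωL = 27.1 Ω
X_C = 1/(ωC) = 31.2 Ω
Net reactance X = X_L − X_C = -4.05 Ω
Z = 3.20 − j4.05 Ω
|Z| = √(3.20² + 4.05²) = 5.16 Ω
∠Z = arctan(-4.05/3.20) = -51.7°
I = V/|Z| = 481 mA
P = VI cos φ = 2.48 × 0.481 × cos(-51.7°) = 740 mW

740 mW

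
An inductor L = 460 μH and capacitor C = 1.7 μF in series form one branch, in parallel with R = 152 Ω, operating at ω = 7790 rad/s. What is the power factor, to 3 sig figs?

0.428

X_L = ωL = 3.58 Ω
X_C = 1/(ωC) = 75.5 Ω
Branch 1: Z₁ = R = 152 Ω
Branch 2 (series LC): Z₂ = j(X_L − X_C) = −j71.9 Ω
Parallel: Z = Z₁Z₂/(Z₁+Z₂), |Z| = 65.0 Ω, ∠Z = -64.7°
cos φ = cos(-64.7°) = 0.428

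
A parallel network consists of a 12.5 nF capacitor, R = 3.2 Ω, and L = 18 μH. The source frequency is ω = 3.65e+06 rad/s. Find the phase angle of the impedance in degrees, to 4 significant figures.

X_L = ωL = 65.70 Ω
X_C = 1/(ωC) = 21.92 Ω
Parallel: admittances add. Y = 1/R + 1/(jωL) + jωC
Y = (0.3125 + j0.03040) S
|Y| = 0.3140 S → |Z| = 1/|Y| = 3.185 Ω, ∠Z = −∠Y = -5.557°

-5.557°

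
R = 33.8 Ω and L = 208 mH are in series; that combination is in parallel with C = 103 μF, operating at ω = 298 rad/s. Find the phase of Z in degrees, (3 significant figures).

-69.6°

X_L = ωL = 62.0 Ω
X_C = 1/(ωC) = 32.6 Ω
Branch 1 (R+jX_L): Z₁ = 33.8 + j62.0 Ω, |Z₁| = 70.6 Ω
Branch 2 (−jX_C): Z₂ = −j32.6 Ω
Parallel: Z = Z₁Z₂/(Z₁+Z₂), |Z| = 51.3 Ω, ∠Z = -69.6°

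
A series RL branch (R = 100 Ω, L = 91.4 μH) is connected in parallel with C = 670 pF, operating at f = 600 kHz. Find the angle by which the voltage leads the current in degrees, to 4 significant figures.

ω = 2πf = 3.77e+06 rad/s
X_L = ωL = 344.6 Ω
X_C = 1/(ωC) = 395.9 Ω
Branch 1 (R+jX_L): Z₁ = 100.0 + j344.6 Ω, |Z₁| = 358.8 Ω
Branch 2 (−jX_C): Z₂ = −j395.9 Ω
Parallel: Z = Z₁Z₂/(Z₁+Z₂), |Z| = 1264 Ω, ∠Z = 10.99°

10.99°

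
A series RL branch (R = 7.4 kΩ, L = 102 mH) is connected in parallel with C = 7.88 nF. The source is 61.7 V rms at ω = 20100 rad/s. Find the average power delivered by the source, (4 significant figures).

X_L = ωL = 2050 Ω
X_C = 1/(ωC) = 6314 Ω
Branch 1 (R+jX_L): Z₁ = 7400 + j2050 Ω, |Z₁| = 7679 Ω
Branch 2 (−jX_C): Z₂ = −j6314 Ω
Parallel: Z = Z₁Z₂/(Z₁+Z₂), |Z| = 5677 Ω, ∠Z = -44.57°
I = V/|Z| = 10.87 mA
P = VI cos φ = 61.7 × 0.01087 × cos(-44.57°) = 477.8 mW

477.8 mW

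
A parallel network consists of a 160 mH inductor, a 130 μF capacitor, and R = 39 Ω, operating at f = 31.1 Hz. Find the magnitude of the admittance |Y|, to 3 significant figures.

26.5 mS

ω = 2πf = 195.4 rad/s
X_L = ωL = 31.3 Ω
X_C = 1/(ωC) = 39.4 Ω
Parallel: admittances add. Y = 1/R + 1/(jωL) + jωC
Y = (0.0256 − j0.00658) S
|Y| = 0.0265 S → |Z| = 1/|Y| = 37.8 Ω, ∠Z = −∠Y = 14.4°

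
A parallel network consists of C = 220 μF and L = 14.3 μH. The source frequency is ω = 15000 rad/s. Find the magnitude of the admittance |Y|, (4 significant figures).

X_L = ωL = 0.2145 Ω
X_C = 1/(ωC) = 0.3030 Ω
Parallel: admittances add. Y = 1/(jωL) + jωC
Y = (0 − j1.362) S
|Y| = 1.362 S → |Z| = 1/|Y| = 0.7342 Ω, ∠Z = −∠Y = 90.00°

1.362 S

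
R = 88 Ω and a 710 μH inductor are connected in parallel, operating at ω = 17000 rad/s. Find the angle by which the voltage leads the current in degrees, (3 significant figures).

X_L = ωL = 12.1 Ω
Parallel: admittances add. Y = 1/R + 1/(jωL)
Y = (0.0114 − j0.0829) S
|Y| = 0.0836 S → |Z| = 1/|Y| = 12.0 Ω, ∠Z = −∠Y = 82.2°

82.2°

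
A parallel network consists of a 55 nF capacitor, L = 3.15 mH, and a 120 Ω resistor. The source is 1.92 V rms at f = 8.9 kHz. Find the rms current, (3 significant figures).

ω = 2πf = 55920 rad/s
X_L = ωL = 176 Ω
X_C = 1/(ωC) = 325 Ω
Parallel: admittances add. Y = 1/R + 1/(jωL) + jωC
Y = (0.00833 − j0.00260) S
|Y| = 0.00873 S → |Z| = 1/|Y| = 115 Ω, ∠Z = −∠Y = 17.3°
I = V/|Z| = 1.92/115 = 16.8 mA

16.8 mA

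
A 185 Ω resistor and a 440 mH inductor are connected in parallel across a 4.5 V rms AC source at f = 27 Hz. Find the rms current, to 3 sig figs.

65.0 mA

ω = 2πf = 169.6 rad/s
X_L = ωL = 74.6 Ω
Parallel: admittances add. Y = 1/R + 1/(jωL)
Y = (0.00541 − j0.0134) S
|Y| = 0.0144 S → |Z| = 1/|Y| = 69.2 Ω, ∠Z = −∠Y = 68.0°
I = V/|Z| = 4.5/69.2 = 65.0 mA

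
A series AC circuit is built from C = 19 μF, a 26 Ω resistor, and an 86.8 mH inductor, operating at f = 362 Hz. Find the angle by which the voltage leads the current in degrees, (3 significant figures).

ω = 2πf = 2275 rad/s
X_L = ωL = 197 Ω
X_C = 1/(ωC) = 23.1 Ω
Net reactance X = X_L − X_C = 174 Ω
Z = 26.0 + j174 Ω
|Z| = √(26.0² + 174²) = 176 Ω
∠Z = arctan(174/26.0) = 81.5°

81.5°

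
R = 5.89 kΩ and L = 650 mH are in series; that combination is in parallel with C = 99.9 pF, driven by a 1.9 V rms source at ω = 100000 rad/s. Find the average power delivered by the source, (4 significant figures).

X_L = ωL = 65000 Ω
X_C = 1/(ωC) = 100100 Ω
Branch 1 (R+jX_L): Z₁ = 5890 + j65000 Ω, |Z₁| = 65270 Ω
Branch 2 (−jX_C): Z₂ = −j100100 Ω
Parallel: Z = Z₁Z₂/(Z₁+Z₂), |Z| = 183600 Ω, ∠Z = 75.30°
I = V/|Z| = 10.35 μA
P = VI cos φ = 1.9 × 1.035e-05 × cos(75.30°) = 4.992 μW

4.992 μW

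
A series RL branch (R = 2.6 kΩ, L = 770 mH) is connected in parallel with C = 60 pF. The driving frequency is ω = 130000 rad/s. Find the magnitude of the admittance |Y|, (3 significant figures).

2.20 μS

X_L = ωL = 100000 Ω
X_C = 1/(ωC) = 128000 Ω
Branch 1 (R+jX_L): Z₁ = 2600 + j100000 Ω, |Z₁| = 100000 Ω
Branch 2 (−jX_C): Z₂ = −j128000 Ω
Parallel: Z = Z₁Z₂/(Z₁+Z₂), |Z| = 455000 Ω, ∠Z = 83.2°
|Y| = 1/|Z| = 2.20 μS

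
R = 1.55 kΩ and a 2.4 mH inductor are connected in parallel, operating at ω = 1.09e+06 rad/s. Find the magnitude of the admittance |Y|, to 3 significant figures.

750 μS

X_L = ωL = 2620 Ω
Parallel: admittances add. Y = 1/R + 1/(jωL)
Y = (0.000645 − j0.000382) S
|Y| = 0.000750 S → |Z| = 1/|Y| = 1330 Ω, ∠Z = −∠Y = 30.6°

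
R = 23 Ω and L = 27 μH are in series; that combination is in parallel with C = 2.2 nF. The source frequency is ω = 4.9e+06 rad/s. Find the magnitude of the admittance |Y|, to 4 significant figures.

3.672 mS

X_L = ωL = 132.3 Ω
X_C = 1/(ωC) = 92.76 Ω
Branch 1 (R+jX_L): Z₁ = 23.00 + j132.3 Ω, |Z₁| = 134.3 Ω
Branch 2 (−jX_C): Z₂ = −j92.76 Ω
Parallel: Z = Z₁Z₂/(Z₁+Z₂), |Z| = 272.3 Ω, ∠Z = -69.67°
|Y| = 1/|Z| = 3.672 mS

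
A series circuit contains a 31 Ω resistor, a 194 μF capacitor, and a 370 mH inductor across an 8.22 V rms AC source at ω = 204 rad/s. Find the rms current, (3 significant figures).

X_L = ωL = 75.5 Ω
X_C = 1/(ωC) = 25.3 Ω
Net reactance X = X_L − X_C = 50.2 Ω
Z = 31.0 + j50.2 Ω
|Z| = √(31.0² + 50.2²) = 59.0 Ω
I = V/|Z| = 8.22/59.0 = 139 mA

139 mA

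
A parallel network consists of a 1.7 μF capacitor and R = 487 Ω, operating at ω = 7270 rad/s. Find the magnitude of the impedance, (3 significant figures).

X_C = 1/(ωC) = 80.9 Ω
Parallel: admittances add. Y = 1/R + jωC
Y = (0.00205 + j0.0124) S
|Y| = 0.0125 S → |Z| = 1/|Y| = 79.8 Ω, ∠Z = −∠Y = -80.6°

79.8 Ω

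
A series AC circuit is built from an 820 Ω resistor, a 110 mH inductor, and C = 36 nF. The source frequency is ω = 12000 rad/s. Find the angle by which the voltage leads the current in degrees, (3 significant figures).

-50.5°

X_L = ωL = 1320 Ω
X_C = 1/(ωC) = 2310 Ω
Net reactance X = X_L − X_C = -995 Ω
Z = 820 − j995 Ω
|Z| = √(820² + 995²) = 1290 Ω
∠Z = arctan(-995/820) = -50.5°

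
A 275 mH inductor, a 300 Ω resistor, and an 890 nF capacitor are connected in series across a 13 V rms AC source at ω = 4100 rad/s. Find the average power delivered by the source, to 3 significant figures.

62.0 mW

X_L = ωL = 1130 Ω
X_C = 1/(ωC) = 274 Ω
Net reactance X = X_L − X_C = 853 Ω
Z = 300 + j853 Ω
|Z| = √(300² + 853²) = 905 Ω
∠Z = arctan(853/300) = 70.6°
I = V/|Z| = 14.4 mA
P = VI cos φ = 13 × 0.0144 × cos(70.6°) = 62.0 mW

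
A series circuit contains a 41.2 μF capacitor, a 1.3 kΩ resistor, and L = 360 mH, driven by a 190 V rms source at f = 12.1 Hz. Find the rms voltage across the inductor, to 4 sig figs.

3.903 V

ω = 2πf = 76.03 rad/s
X_L = ωL = 27.37 Ω
X_C = 1/(ωC) = 319.3 Ω
Net reactance X = X_L − X_C = -291.9 Ω
Z = 1300 − j291.9 Ω
|Z| = √(1300² + 291.9²) = 1332 Ω
I = V/|Z| = 142.6 mA
V_L = I·|Z_L| = 0.1426 × 27.37 = 3.903 V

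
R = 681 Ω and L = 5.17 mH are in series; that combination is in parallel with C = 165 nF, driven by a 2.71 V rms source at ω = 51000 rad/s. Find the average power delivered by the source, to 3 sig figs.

9.38 mW

X_L = ωL = 264 Ω
X_C = 1/(ωC) = 119 Ω
Branch 1 (R+jX_L): Z₁ = 681 + j264 Ω, |Z₁| = 730 Ω
Branch 2 (−jX_C): Z₂ = −j119 Ω
Parallel: Z = Z₁Z₂/(Z₁+Z₂), |Z| = 125 Ω, ∠Z = -80.8°
I = V/|Z| = 21.7 mA
P = VI cos φ = 2.71 × 0.0217 × cos(-80.8°) = 9.38 mW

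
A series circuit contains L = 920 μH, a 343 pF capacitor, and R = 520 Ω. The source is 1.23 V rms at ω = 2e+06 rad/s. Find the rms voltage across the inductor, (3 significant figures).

3.51 V

X_L = ωL = 1840 Ω
X_C = 1/(ωC) = 1460 Ω
Net reactance X = X_L − X_C = 382 Ω
Z = 520 + j382 Ω
|Z| = √(520² + 382²) = 645 Ω
I = V/|Z| = 1.91 mA
V_L = I·|Z_L| = 0.00191 × 1840 = 3.51 V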